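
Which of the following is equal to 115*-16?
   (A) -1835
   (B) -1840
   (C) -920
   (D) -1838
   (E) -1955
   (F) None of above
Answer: B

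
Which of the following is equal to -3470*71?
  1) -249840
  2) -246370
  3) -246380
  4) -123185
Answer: 2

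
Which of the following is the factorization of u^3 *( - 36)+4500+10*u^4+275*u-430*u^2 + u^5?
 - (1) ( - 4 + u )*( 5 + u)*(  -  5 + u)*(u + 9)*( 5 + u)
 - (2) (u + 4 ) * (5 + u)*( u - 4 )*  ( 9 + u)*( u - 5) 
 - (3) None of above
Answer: 1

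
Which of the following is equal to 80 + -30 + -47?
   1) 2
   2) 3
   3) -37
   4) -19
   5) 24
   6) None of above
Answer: 2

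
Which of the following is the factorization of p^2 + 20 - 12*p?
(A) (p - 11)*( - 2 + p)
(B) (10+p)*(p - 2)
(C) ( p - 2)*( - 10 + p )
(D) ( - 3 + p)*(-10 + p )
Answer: C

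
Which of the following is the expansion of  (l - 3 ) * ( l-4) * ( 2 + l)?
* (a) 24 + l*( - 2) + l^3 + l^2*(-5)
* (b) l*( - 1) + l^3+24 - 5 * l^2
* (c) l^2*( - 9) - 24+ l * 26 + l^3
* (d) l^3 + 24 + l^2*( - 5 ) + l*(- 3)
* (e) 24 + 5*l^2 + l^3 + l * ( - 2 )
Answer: a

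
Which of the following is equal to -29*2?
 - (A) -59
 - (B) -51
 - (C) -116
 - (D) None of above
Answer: D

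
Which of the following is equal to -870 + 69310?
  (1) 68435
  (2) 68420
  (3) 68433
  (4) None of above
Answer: 4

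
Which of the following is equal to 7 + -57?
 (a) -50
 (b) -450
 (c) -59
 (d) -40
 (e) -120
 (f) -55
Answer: a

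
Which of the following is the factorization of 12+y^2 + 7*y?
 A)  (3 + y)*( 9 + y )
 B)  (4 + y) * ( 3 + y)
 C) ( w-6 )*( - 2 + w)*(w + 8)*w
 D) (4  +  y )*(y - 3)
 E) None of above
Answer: B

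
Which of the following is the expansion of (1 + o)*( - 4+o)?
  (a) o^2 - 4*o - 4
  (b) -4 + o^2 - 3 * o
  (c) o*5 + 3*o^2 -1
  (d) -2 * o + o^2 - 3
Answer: b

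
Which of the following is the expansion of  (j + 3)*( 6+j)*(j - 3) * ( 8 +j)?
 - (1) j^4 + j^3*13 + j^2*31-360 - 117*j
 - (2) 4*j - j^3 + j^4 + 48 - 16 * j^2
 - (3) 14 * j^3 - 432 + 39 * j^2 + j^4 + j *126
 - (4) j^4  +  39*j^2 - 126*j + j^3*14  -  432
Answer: 4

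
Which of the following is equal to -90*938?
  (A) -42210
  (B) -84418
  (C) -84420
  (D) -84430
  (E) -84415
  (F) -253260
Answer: C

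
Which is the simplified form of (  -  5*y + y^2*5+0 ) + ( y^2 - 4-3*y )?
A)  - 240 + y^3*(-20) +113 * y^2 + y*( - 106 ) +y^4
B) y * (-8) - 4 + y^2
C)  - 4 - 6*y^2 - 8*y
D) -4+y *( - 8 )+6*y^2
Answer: D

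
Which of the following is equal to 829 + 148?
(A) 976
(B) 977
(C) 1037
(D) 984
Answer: B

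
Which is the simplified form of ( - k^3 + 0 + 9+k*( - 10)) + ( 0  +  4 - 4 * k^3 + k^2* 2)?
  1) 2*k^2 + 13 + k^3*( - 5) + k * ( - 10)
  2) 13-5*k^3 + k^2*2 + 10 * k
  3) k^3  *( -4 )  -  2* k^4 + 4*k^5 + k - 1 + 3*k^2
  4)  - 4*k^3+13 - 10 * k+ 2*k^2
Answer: 1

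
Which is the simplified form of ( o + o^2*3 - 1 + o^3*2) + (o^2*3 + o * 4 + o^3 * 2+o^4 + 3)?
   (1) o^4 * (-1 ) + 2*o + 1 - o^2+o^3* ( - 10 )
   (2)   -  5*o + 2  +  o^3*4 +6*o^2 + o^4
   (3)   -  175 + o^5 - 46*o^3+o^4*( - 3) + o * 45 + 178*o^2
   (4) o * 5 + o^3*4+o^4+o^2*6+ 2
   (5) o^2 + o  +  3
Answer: 4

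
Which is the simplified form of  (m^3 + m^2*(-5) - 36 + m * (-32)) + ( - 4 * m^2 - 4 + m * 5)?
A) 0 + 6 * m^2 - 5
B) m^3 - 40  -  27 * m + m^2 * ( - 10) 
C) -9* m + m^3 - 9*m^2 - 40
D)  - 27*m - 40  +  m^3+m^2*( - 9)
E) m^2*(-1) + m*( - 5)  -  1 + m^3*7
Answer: D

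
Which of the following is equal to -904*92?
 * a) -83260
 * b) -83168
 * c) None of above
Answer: b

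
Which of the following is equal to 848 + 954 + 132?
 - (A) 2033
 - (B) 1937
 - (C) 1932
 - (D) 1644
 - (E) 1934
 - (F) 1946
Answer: E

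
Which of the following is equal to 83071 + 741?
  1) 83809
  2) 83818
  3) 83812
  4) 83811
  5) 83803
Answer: 3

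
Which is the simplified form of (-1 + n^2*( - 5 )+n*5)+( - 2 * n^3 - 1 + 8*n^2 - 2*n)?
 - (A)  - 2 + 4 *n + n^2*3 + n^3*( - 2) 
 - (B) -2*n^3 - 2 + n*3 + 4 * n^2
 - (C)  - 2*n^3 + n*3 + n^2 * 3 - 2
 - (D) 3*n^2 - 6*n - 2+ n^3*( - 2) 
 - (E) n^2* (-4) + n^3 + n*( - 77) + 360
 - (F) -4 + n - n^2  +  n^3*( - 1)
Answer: C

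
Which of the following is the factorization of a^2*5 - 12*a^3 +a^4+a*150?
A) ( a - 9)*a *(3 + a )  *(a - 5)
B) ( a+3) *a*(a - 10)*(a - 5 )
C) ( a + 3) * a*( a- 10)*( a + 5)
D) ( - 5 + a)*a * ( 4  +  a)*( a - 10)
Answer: B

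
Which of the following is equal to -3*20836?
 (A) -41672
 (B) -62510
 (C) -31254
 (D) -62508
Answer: D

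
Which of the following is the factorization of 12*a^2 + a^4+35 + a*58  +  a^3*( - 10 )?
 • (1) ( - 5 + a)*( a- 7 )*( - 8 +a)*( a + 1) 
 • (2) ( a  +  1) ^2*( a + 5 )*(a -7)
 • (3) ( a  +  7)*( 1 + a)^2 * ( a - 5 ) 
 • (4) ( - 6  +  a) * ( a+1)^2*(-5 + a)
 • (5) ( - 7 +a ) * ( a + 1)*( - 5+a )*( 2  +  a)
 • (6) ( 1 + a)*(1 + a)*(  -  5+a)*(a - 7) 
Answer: 6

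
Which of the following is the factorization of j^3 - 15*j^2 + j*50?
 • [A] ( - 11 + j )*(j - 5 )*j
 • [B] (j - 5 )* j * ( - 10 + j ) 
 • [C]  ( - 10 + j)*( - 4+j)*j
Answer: B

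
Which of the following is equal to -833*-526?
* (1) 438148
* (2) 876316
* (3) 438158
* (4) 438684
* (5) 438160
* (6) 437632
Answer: 3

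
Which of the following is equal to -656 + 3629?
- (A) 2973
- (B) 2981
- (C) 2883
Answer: A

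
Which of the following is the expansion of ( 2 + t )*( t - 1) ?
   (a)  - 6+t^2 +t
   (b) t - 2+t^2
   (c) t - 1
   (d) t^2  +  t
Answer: b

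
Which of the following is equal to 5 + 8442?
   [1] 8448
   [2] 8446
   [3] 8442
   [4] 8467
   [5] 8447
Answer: 5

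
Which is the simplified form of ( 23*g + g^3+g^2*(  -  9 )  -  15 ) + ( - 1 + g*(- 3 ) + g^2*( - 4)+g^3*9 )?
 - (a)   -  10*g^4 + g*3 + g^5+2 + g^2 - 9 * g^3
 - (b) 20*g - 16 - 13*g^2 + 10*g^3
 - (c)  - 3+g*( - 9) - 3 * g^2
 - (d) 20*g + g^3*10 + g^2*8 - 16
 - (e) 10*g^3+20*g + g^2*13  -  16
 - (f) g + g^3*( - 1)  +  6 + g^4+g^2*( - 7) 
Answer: b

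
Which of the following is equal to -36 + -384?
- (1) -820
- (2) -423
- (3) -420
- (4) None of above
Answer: 3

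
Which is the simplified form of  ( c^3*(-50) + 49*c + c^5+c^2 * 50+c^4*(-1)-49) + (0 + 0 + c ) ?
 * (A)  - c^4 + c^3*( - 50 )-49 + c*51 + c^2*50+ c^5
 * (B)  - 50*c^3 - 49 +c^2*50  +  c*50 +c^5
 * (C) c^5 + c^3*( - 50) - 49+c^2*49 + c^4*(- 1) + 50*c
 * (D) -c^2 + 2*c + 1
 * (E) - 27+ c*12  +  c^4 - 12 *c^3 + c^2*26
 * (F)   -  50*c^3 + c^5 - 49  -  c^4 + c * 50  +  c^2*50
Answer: F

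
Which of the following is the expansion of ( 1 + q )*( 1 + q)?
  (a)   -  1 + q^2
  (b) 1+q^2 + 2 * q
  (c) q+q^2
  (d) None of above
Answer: b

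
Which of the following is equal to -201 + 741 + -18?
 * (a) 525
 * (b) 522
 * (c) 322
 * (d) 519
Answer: b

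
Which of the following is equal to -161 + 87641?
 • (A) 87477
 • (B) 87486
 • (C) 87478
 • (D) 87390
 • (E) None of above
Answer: E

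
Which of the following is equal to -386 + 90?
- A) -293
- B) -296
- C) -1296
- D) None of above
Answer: B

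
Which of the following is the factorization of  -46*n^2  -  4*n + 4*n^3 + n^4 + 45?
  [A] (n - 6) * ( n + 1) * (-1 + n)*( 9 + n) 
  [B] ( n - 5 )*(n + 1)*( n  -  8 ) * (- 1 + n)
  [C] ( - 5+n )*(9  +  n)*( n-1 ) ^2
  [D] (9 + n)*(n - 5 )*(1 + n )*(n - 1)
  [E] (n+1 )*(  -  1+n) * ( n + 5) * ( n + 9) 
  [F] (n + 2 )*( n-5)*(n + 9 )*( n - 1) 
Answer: D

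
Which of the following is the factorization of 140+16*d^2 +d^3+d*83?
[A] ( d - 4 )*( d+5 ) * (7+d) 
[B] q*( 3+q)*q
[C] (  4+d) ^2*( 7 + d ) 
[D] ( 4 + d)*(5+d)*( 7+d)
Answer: D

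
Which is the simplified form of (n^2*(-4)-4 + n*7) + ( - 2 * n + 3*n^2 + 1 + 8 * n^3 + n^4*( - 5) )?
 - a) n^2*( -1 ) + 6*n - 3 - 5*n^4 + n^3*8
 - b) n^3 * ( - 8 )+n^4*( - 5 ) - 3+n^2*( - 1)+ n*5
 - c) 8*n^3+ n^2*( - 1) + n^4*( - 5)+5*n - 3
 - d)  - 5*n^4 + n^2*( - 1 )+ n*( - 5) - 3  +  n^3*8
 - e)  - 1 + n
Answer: c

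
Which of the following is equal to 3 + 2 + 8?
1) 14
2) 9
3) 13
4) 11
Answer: 3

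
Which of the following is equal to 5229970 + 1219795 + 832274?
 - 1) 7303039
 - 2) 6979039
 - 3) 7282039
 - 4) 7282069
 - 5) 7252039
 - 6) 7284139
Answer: 3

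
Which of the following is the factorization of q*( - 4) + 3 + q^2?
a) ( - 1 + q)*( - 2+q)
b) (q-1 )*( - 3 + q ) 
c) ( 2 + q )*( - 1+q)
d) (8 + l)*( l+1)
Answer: b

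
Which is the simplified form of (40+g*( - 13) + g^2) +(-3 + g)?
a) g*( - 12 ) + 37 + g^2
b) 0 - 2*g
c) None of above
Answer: a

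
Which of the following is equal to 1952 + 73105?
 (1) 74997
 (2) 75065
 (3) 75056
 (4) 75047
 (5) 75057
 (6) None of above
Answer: 5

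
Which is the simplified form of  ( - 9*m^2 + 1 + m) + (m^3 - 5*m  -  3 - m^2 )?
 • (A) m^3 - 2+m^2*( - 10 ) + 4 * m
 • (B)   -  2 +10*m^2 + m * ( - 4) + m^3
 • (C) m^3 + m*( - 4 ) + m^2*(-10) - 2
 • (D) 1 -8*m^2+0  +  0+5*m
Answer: C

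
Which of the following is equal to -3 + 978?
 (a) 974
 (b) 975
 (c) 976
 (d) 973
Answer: b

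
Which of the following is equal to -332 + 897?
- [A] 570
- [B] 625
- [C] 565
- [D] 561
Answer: C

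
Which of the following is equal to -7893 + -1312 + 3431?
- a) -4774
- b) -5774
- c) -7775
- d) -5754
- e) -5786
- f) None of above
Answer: b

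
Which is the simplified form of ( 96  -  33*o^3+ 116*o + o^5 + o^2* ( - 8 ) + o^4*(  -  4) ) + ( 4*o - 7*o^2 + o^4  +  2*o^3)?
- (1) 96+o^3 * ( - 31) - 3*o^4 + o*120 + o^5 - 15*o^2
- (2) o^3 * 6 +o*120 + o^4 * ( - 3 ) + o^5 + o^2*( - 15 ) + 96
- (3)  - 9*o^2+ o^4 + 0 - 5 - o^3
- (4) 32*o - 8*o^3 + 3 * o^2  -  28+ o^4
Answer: 1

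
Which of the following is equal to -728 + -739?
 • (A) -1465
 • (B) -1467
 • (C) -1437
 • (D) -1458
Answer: B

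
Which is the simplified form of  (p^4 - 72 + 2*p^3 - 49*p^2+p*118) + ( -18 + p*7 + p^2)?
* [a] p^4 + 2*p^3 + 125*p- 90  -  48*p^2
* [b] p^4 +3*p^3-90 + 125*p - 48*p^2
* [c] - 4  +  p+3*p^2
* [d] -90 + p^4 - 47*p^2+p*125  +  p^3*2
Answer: a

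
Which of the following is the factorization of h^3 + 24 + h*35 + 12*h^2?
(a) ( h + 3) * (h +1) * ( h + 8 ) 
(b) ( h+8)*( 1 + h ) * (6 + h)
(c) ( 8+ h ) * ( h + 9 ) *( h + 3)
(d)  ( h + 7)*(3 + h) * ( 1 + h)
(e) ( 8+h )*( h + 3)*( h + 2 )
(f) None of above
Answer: a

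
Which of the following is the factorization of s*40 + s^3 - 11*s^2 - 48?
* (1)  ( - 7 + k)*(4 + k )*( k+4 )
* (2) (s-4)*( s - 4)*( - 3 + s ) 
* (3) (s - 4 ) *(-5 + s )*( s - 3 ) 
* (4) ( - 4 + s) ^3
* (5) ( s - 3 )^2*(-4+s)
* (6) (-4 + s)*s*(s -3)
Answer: 2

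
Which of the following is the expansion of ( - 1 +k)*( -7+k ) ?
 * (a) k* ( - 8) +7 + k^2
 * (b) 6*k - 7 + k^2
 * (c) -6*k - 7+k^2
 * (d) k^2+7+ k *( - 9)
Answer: a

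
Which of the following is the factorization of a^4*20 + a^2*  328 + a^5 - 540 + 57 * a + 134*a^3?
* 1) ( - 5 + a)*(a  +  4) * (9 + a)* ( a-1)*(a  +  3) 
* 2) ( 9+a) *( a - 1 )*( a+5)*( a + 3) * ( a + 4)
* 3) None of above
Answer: 2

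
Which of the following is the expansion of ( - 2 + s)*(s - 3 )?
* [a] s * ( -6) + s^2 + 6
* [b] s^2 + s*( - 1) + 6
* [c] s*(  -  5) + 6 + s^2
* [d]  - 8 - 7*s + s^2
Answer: c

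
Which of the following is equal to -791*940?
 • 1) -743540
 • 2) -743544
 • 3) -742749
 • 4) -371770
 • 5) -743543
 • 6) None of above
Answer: 1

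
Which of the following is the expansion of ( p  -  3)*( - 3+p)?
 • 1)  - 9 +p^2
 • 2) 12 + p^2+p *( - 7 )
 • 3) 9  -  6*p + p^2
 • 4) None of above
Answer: 3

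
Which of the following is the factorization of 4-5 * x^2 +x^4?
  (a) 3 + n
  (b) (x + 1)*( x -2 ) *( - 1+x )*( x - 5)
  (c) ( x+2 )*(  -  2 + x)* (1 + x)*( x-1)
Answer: c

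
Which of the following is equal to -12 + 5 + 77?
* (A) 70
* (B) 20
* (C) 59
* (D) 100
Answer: A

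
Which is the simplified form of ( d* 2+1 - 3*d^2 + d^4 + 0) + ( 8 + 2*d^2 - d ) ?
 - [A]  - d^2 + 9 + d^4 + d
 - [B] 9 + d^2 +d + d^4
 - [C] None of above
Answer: A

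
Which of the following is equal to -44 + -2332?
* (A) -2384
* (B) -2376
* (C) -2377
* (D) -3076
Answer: B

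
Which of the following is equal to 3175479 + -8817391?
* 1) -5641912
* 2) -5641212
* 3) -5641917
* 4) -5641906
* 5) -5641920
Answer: 1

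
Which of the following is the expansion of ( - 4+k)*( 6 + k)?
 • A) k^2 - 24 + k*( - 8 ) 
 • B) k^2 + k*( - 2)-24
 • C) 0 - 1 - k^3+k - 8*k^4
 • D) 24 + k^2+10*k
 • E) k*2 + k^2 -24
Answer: E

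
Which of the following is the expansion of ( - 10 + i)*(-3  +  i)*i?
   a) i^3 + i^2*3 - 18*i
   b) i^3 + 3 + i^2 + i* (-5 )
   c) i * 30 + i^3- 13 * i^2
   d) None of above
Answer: c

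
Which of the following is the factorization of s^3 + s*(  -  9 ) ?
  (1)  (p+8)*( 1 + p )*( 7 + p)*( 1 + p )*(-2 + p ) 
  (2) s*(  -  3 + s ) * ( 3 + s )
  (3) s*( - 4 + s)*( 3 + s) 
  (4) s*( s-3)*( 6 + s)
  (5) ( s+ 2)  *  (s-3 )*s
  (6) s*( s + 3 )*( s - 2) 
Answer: 2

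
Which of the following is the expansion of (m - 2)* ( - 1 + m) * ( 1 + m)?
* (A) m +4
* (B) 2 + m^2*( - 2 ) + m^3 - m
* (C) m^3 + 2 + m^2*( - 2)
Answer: B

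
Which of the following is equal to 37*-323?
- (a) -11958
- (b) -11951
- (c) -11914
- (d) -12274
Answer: b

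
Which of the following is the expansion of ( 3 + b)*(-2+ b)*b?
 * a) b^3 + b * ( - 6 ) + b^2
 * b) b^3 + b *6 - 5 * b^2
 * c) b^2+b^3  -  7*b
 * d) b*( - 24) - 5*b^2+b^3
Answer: a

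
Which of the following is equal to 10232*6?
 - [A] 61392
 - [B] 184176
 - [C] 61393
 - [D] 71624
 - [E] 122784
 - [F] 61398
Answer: A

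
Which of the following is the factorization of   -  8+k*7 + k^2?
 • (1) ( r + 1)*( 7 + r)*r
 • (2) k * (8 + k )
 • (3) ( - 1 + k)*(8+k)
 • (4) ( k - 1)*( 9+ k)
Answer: 3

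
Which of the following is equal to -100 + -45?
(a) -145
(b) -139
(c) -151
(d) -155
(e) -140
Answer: a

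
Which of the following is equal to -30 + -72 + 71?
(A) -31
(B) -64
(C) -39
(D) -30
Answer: A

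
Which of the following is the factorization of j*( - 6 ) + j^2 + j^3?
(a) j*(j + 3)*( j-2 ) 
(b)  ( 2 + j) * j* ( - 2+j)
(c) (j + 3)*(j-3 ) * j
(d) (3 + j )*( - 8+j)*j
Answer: a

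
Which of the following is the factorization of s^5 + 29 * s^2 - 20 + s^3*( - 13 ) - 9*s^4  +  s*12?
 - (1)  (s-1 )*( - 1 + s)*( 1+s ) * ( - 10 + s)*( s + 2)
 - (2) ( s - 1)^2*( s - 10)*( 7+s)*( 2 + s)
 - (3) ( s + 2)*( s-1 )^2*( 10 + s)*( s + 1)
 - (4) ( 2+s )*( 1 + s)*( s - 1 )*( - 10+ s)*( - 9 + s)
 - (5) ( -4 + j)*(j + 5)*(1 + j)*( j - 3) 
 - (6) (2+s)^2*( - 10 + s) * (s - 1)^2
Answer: 1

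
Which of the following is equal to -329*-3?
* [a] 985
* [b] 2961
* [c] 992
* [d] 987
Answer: d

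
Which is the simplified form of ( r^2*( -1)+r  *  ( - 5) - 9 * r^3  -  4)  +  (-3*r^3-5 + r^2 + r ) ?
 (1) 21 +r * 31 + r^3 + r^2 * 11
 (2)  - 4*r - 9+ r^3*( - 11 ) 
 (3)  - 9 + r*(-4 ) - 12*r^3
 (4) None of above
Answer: 3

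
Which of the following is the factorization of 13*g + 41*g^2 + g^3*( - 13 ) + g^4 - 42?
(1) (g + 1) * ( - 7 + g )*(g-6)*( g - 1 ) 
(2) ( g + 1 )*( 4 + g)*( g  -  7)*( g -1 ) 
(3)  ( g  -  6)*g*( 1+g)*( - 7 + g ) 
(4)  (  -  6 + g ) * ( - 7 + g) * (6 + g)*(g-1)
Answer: 1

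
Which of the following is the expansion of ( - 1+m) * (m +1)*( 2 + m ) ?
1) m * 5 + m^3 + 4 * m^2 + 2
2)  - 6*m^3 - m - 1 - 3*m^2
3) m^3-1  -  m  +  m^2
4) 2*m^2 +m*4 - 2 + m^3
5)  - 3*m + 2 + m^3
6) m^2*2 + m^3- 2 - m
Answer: 6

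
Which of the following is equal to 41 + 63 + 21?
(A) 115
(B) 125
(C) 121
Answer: B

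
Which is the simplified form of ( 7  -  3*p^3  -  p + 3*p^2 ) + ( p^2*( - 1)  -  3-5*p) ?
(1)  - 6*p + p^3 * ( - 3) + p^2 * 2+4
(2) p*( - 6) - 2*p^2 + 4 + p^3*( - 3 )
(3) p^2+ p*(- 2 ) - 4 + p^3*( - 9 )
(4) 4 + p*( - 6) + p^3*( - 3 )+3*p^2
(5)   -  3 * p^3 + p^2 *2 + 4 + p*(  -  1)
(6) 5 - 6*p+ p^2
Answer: 1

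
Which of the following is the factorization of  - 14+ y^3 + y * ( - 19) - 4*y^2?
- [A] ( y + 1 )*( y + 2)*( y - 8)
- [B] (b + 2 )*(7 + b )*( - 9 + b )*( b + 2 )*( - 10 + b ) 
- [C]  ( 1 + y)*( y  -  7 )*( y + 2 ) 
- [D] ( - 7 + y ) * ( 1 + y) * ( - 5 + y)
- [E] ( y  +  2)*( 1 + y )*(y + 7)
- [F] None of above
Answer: C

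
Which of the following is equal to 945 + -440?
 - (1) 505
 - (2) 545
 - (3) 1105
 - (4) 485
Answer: 1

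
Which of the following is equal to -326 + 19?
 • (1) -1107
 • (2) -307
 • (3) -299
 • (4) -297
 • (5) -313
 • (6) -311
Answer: 2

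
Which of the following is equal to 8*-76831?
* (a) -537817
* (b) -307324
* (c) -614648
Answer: c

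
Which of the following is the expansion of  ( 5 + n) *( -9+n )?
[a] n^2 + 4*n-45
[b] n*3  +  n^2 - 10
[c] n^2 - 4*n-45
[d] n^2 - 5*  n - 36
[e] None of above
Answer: c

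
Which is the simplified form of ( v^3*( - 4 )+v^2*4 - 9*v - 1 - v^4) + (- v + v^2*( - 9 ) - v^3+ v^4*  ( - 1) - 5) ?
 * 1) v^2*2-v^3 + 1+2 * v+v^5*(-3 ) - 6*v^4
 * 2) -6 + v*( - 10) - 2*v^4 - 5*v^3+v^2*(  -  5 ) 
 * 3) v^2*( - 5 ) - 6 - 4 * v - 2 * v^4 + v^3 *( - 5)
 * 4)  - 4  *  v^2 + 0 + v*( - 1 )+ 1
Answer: 2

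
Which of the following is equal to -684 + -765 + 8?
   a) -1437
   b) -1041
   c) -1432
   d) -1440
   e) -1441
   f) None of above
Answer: e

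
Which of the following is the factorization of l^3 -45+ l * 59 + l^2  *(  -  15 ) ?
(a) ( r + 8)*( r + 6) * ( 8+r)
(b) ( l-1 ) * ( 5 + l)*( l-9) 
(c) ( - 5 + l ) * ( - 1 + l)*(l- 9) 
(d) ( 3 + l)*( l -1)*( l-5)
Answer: c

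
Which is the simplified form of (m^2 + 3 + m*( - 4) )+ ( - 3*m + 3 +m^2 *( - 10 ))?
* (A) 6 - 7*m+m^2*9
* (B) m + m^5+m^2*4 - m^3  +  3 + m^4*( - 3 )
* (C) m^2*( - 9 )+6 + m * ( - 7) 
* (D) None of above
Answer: C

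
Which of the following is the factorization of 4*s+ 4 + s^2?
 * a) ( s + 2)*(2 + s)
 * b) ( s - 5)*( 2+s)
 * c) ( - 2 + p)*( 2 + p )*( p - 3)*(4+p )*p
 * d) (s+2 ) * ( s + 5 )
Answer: a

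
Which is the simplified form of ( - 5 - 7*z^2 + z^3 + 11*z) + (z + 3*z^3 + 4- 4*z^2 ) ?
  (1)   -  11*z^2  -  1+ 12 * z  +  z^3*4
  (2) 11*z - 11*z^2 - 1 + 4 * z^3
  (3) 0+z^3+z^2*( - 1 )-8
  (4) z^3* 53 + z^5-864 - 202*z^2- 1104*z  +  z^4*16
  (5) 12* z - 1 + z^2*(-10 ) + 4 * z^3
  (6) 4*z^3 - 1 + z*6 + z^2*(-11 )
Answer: 1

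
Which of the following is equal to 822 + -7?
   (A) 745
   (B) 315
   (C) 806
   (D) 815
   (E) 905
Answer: D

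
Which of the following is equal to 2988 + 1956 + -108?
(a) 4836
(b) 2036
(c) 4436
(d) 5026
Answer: a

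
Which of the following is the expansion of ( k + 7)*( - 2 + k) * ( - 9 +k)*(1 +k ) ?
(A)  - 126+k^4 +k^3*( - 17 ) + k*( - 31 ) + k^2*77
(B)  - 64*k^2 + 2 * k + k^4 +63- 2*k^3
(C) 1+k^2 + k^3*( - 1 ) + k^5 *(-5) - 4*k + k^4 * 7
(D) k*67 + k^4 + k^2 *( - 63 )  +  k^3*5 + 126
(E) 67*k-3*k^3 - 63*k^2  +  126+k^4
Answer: E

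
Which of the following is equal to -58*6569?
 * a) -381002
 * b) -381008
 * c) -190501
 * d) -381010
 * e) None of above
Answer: a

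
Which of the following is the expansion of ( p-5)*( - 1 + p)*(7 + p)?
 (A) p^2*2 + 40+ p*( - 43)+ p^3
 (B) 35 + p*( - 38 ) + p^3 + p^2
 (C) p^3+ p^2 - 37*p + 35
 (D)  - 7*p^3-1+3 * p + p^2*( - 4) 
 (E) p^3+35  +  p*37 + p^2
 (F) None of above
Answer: C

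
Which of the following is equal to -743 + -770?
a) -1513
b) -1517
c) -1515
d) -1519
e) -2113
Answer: a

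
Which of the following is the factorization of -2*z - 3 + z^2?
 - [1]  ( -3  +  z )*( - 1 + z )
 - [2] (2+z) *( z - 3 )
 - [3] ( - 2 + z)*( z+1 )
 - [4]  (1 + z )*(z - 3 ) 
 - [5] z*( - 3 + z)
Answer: 4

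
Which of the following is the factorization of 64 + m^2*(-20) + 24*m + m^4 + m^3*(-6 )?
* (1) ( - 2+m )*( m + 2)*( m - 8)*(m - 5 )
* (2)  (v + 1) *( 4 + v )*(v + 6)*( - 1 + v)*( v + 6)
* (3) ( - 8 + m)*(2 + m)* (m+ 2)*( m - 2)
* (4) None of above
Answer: 3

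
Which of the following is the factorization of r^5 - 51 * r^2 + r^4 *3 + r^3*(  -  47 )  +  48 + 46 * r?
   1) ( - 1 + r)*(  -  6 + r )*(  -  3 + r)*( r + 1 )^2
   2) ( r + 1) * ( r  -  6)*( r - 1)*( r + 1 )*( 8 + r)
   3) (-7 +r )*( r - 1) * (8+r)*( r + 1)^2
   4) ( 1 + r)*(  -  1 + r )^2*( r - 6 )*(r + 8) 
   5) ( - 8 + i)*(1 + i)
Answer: 2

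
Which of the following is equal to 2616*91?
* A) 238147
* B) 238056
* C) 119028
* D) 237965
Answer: B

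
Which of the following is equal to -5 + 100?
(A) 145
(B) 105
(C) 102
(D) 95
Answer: D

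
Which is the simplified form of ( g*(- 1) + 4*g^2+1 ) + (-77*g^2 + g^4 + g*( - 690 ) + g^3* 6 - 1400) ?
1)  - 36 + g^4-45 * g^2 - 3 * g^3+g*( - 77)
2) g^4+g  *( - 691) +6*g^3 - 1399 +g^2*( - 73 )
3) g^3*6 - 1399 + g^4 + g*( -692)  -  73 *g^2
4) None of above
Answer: 2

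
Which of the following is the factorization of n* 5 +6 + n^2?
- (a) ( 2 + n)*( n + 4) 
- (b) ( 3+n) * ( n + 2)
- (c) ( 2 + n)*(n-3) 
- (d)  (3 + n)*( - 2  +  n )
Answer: b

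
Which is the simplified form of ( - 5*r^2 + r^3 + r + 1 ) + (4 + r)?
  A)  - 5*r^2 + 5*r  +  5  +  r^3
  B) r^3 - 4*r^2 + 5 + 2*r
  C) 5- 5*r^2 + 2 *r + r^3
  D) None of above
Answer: C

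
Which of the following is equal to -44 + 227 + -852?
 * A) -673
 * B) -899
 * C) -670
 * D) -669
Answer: D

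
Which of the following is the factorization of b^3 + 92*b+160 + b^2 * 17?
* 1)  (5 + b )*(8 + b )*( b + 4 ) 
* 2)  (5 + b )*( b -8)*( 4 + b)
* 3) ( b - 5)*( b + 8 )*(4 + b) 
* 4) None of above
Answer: 1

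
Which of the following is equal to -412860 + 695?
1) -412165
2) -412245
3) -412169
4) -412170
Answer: 1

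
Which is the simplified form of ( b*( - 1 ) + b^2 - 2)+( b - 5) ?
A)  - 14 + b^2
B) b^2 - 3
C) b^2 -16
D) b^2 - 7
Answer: D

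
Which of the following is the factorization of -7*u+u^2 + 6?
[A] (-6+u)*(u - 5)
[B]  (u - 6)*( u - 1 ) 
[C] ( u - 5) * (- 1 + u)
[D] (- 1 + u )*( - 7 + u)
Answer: B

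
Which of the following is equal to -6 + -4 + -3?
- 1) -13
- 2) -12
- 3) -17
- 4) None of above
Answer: 1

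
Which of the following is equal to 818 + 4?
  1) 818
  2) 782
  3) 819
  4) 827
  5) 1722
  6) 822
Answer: 6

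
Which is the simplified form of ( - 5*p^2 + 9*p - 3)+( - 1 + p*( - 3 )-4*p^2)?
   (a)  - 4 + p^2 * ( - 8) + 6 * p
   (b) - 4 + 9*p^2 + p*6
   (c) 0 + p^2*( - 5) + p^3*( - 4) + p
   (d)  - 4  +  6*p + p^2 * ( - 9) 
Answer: d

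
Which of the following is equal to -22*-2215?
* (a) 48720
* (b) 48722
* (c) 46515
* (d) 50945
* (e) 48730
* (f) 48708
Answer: e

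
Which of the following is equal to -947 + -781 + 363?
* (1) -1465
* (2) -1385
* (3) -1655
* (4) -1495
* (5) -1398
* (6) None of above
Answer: 6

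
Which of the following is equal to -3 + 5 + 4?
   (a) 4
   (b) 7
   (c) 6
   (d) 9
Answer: c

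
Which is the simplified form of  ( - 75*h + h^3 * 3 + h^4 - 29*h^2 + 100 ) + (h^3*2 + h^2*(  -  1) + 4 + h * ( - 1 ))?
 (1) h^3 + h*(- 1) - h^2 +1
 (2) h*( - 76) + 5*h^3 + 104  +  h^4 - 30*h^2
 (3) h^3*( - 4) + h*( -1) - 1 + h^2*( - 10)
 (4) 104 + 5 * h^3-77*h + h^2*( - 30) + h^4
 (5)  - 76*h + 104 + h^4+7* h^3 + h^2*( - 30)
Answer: 2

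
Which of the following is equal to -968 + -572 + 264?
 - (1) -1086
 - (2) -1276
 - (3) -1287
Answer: 2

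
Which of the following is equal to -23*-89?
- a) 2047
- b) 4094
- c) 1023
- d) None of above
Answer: a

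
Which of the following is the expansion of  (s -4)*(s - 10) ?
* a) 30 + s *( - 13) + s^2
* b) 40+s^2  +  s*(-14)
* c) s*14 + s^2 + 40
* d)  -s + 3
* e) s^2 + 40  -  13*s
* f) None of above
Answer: b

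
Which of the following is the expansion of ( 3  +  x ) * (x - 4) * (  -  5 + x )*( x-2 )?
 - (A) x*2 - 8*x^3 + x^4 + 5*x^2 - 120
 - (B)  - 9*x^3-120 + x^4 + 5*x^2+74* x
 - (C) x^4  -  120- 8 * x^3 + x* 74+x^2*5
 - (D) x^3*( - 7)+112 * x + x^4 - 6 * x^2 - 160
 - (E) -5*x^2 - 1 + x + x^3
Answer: C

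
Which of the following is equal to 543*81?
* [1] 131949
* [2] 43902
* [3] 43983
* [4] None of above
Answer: 3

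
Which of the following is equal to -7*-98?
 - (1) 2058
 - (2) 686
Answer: 2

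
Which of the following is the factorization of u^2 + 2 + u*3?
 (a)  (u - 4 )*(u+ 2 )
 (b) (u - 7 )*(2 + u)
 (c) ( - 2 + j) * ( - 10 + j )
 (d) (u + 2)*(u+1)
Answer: d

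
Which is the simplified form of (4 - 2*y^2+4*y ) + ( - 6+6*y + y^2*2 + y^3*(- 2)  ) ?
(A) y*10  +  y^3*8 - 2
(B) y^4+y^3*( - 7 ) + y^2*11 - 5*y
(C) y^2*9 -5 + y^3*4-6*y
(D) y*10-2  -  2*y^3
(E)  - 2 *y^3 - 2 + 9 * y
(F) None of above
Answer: D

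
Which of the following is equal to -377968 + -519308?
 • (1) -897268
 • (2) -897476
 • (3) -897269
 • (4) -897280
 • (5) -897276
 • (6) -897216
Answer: 5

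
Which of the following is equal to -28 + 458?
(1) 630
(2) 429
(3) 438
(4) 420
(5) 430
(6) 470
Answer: 5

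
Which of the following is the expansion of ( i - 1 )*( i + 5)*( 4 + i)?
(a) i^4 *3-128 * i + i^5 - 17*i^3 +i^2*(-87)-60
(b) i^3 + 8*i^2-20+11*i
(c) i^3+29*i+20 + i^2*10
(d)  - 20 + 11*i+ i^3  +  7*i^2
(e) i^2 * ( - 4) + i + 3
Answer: b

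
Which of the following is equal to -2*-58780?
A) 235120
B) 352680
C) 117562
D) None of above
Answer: D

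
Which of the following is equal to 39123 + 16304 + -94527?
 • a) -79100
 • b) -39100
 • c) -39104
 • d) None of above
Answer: b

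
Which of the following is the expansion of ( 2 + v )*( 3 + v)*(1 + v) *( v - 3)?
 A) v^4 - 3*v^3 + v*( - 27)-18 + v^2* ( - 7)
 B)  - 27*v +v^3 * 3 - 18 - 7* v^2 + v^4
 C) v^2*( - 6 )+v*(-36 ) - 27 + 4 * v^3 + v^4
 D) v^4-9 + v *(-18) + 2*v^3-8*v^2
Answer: B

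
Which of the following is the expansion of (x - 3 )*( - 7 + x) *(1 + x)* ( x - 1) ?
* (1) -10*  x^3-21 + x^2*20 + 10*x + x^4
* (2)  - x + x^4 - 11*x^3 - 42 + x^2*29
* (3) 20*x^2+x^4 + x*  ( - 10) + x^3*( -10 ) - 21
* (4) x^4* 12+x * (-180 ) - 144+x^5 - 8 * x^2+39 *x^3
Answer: 1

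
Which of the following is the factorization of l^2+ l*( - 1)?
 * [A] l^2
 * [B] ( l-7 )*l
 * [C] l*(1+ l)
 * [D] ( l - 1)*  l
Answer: D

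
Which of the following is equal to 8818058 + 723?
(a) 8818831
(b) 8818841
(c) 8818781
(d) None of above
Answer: c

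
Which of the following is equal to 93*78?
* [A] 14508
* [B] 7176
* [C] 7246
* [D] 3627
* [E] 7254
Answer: E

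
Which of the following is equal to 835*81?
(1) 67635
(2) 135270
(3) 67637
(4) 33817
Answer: 1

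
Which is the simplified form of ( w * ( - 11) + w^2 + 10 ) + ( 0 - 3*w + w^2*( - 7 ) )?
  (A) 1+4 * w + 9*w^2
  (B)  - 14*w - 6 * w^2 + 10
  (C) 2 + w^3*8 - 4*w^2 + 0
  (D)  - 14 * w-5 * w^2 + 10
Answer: B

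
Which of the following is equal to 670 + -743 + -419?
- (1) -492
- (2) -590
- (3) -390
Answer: 1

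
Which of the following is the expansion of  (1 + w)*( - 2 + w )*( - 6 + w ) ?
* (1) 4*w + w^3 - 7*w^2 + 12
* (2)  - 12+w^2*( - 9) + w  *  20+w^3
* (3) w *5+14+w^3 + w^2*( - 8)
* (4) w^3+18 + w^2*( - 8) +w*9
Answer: 1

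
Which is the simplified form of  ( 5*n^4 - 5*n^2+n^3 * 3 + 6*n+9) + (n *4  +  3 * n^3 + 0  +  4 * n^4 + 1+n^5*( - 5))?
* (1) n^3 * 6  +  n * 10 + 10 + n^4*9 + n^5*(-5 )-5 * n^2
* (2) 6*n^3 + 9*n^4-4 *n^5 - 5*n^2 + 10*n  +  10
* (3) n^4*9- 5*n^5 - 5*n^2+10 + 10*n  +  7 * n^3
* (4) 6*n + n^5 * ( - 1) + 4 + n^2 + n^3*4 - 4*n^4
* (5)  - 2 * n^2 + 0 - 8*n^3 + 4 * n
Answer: 1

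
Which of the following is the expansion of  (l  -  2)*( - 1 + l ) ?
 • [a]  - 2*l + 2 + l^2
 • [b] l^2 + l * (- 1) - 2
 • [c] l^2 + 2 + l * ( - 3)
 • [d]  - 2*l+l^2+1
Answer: c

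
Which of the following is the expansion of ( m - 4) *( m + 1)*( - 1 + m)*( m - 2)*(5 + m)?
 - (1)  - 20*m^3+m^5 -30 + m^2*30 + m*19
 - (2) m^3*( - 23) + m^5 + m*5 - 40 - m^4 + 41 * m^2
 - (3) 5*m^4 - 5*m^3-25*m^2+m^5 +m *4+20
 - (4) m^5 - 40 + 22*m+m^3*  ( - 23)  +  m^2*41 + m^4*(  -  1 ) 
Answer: 4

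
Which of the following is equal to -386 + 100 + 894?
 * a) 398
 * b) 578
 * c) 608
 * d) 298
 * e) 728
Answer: c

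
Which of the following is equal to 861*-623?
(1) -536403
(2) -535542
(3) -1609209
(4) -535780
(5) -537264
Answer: 1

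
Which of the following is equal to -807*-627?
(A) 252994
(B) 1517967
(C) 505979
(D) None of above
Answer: D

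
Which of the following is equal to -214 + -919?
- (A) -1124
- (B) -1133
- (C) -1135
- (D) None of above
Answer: B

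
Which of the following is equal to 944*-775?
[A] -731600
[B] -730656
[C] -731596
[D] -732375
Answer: A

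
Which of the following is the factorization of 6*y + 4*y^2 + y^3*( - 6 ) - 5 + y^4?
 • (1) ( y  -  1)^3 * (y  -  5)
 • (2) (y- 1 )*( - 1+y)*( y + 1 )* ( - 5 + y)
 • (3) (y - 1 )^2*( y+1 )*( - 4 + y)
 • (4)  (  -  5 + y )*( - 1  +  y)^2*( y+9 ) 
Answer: 2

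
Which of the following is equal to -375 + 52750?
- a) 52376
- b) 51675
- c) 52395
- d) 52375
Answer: d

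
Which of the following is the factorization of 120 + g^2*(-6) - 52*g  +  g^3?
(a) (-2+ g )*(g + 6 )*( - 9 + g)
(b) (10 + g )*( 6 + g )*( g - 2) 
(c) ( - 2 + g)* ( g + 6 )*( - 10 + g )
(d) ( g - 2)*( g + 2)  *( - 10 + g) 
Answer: c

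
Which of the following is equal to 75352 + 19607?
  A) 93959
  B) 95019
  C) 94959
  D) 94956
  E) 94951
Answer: C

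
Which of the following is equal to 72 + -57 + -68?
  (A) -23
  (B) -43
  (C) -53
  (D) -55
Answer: C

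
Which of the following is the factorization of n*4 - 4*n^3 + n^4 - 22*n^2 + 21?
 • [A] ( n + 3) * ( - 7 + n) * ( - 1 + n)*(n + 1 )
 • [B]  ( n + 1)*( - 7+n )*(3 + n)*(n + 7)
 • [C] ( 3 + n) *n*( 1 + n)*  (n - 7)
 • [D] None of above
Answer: A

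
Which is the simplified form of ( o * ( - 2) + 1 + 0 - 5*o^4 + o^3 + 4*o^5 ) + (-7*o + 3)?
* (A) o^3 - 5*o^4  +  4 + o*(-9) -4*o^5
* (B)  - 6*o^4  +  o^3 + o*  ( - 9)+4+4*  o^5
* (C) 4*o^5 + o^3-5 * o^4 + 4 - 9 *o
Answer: C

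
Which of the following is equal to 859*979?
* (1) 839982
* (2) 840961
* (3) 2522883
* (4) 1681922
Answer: 2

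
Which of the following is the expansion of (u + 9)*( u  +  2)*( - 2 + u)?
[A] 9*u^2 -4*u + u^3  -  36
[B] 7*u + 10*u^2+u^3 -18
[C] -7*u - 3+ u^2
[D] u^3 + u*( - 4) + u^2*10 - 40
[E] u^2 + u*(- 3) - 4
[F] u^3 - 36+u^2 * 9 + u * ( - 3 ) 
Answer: A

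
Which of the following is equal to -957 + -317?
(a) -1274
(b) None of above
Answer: a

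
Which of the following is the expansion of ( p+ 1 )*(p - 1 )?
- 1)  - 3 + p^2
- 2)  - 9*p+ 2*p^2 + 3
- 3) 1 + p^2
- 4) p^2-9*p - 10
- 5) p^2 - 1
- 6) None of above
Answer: 5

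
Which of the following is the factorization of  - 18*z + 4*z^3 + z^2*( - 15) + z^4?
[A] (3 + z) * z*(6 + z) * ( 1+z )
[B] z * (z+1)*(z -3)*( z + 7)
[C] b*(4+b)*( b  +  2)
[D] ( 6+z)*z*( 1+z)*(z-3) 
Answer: D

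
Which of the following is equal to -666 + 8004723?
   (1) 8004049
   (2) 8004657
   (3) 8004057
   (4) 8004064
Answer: 3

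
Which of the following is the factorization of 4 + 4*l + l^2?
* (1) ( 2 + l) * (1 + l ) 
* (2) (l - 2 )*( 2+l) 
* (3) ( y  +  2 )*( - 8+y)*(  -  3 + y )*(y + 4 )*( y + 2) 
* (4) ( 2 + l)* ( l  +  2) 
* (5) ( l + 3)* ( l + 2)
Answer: 4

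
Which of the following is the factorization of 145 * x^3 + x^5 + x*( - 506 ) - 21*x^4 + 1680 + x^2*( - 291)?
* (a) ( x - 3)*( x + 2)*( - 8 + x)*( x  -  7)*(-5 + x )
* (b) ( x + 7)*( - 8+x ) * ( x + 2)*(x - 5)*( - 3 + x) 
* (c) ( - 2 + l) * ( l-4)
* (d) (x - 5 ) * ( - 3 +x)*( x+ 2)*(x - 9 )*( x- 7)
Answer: a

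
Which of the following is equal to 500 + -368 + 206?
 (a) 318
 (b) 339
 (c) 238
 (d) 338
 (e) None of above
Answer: d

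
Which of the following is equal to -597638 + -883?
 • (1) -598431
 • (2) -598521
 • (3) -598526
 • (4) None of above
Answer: 2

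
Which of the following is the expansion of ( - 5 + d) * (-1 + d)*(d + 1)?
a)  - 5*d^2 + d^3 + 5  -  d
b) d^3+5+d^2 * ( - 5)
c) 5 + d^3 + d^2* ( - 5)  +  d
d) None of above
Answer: a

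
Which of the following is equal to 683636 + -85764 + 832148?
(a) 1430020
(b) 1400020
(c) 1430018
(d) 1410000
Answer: a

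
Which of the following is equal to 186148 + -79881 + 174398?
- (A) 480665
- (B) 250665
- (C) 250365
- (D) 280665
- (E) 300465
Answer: D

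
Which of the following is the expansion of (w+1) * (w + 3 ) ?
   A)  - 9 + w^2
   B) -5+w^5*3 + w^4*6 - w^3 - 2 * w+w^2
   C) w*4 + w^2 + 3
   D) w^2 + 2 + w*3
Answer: C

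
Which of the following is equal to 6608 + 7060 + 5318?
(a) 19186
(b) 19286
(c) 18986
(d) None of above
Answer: c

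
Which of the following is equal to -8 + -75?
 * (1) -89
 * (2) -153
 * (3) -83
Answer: 3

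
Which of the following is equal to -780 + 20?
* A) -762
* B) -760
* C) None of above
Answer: B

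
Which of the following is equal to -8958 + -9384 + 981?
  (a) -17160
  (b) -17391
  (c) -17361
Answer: c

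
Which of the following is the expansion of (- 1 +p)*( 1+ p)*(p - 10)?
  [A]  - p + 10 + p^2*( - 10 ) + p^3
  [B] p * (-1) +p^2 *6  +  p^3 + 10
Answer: A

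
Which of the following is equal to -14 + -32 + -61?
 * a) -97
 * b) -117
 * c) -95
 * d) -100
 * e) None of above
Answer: e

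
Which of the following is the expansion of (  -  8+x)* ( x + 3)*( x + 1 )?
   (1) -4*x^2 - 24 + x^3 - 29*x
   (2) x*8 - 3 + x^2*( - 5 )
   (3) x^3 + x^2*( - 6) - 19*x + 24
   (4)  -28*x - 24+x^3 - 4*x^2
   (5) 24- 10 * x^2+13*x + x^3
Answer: 1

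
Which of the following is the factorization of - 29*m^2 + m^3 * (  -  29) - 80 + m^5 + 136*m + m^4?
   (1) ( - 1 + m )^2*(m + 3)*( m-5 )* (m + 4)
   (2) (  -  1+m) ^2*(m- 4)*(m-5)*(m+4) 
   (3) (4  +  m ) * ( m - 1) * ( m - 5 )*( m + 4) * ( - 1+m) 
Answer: 3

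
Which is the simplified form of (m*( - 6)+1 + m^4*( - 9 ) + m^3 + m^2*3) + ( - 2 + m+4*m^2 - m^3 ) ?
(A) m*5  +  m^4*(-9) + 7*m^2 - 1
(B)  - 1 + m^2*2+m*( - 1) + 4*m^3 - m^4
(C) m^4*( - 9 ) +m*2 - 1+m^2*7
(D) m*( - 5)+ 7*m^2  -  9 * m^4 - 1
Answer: D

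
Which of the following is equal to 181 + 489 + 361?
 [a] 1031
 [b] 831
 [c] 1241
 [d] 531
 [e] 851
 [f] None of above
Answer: a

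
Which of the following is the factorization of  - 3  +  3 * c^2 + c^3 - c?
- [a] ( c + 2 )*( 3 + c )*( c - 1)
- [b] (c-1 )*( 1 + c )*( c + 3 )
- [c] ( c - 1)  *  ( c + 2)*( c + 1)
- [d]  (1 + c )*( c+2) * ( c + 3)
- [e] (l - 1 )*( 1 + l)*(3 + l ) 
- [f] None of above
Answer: b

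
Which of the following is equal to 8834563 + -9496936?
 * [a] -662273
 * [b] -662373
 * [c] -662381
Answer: b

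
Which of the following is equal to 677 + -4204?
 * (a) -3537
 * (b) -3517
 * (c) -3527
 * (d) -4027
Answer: c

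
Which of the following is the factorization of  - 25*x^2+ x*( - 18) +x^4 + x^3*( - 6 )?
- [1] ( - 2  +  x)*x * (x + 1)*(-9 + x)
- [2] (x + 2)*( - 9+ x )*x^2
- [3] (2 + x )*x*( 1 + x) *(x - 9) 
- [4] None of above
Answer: 3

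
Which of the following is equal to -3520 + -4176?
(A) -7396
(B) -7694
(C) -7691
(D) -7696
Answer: D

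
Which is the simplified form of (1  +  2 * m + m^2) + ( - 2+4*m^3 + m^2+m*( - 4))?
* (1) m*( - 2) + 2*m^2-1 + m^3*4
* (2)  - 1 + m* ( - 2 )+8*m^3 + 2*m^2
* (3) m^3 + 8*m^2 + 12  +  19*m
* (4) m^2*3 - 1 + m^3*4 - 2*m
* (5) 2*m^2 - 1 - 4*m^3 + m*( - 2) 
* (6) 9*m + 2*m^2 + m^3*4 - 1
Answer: 1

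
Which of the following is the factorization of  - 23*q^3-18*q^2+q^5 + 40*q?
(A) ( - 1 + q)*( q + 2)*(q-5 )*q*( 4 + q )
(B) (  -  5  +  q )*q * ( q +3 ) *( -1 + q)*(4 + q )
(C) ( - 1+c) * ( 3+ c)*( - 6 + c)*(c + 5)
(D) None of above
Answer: A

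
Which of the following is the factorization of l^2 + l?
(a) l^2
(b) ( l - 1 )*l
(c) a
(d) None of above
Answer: d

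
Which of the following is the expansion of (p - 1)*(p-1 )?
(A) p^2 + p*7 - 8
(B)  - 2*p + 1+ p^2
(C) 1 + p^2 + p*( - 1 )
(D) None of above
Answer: B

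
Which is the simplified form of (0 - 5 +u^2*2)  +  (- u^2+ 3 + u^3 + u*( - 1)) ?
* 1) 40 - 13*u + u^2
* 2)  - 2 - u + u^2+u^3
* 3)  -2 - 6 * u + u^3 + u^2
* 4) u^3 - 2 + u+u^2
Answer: 2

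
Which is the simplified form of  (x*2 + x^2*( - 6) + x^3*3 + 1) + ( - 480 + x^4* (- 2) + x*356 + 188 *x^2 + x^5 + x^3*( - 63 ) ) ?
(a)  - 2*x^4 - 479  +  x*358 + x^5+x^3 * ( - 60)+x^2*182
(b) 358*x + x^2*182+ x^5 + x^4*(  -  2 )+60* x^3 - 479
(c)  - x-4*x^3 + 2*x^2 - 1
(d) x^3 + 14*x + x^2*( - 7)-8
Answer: a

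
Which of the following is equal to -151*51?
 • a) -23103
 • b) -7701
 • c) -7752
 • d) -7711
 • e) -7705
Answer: b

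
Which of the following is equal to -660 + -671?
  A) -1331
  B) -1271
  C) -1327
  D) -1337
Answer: A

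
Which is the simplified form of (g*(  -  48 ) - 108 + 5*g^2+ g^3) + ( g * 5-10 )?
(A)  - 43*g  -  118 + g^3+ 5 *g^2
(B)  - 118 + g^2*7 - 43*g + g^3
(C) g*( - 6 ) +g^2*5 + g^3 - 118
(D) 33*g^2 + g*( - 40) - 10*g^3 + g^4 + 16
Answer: A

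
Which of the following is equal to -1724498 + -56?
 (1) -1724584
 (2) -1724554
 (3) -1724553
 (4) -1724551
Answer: 2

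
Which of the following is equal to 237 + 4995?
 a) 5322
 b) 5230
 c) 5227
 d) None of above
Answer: d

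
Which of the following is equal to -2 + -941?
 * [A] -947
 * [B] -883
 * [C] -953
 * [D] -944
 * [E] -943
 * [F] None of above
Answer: E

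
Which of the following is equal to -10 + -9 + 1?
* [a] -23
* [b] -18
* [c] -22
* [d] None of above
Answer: b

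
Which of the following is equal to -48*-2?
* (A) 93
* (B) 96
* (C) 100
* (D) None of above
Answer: B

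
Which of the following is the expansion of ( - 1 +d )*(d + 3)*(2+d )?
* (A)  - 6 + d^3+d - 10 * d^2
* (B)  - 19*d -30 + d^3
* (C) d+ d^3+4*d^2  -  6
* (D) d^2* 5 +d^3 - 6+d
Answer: C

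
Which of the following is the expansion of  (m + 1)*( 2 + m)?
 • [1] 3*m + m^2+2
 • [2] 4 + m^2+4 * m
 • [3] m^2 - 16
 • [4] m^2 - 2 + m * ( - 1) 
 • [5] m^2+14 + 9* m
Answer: 1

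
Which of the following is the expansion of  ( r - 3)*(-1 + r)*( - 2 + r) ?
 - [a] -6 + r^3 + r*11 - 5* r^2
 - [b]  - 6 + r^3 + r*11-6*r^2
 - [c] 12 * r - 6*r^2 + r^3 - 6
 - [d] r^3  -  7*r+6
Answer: b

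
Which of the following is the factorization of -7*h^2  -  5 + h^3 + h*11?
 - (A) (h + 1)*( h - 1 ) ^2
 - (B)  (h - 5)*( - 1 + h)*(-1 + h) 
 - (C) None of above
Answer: B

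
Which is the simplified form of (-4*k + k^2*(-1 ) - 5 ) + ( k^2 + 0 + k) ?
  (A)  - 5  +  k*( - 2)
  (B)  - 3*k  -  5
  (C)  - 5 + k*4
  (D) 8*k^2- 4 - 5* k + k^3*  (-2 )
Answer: B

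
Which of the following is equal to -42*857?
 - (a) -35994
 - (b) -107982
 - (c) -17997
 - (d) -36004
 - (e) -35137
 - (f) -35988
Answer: a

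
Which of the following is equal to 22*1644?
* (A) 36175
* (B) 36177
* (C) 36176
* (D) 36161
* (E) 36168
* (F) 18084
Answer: E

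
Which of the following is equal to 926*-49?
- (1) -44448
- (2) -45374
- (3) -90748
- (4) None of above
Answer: 2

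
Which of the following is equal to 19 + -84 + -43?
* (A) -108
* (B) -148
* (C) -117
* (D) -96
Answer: A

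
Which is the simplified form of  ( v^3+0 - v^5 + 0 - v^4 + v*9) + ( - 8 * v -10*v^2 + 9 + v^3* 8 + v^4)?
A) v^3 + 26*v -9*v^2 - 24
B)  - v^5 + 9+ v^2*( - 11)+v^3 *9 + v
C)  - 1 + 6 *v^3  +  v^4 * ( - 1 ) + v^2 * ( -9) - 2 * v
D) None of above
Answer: D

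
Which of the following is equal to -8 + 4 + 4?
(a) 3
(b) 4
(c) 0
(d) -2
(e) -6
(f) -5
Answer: c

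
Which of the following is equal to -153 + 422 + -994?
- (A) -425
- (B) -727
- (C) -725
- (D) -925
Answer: C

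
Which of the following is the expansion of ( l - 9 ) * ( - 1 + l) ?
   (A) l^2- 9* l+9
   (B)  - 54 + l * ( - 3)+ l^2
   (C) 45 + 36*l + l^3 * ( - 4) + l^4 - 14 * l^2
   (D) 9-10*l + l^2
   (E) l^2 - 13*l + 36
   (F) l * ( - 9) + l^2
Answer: D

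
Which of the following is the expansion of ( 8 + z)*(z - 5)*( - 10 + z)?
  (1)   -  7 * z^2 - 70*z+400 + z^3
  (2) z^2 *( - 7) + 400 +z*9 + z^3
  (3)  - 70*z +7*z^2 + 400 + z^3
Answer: 1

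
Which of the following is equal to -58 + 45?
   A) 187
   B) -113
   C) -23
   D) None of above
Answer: D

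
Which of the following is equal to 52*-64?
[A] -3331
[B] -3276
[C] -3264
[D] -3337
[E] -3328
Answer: E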